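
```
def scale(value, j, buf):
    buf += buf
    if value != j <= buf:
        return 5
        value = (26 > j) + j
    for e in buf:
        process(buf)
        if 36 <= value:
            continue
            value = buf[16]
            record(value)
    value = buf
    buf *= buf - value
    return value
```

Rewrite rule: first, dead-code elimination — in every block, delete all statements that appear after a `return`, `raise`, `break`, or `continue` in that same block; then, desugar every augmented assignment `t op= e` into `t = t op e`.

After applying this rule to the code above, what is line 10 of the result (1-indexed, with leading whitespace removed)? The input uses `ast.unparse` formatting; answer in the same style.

buf = buf * (buf - value)

Transformed code:
def scale(value, j, buf):
    buf = buf + buf
    if value != j <= buf:
        return 5
    for e in buf:
        process(buf)
        if 36 <= value:
            continue
    value = buf
    buf = buf * (buf - value)
    return value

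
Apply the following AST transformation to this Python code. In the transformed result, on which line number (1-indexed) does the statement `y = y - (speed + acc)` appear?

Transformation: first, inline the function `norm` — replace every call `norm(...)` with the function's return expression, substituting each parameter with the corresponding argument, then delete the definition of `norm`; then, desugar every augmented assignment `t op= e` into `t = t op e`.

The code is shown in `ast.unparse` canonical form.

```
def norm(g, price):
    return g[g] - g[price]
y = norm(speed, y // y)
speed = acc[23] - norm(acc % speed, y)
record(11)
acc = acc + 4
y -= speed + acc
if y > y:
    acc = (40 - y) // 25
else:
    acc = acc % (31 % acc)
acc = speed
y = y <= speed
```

5

Transformed code:
y = speed[speed] - speed[y // y]
speed = acc[23] - ((acc % speed)[acc % speed] - (acc % speed)[y])
record(11)
acc = acc + 4
y = y - (speed + acc)
if y > y:
    acc = (40 - y) // 25
else:
    acc = acc % (31 % acc)
acc = speed
y = y <= speed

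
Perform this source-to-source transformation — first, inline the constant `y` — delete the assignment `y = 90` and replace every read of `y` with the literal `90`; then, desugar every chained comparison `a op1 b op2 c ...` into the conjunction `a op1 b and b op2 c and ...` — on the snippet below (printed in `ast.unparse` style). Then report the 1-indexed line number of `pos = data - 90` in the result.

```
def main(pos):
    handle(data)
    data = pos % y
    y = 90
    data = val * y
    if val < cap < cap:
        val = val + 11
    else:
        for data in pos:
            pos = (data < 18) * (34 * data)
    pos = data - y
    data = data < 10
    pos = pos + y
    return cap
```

Transformed code:
def main(pos):
    handle(data)
    data = pos % 90
    data = val * 90
    if val < cap and cap < cap:
        val = val + 11
    else:
        for data in pos:
            pos = (data < 18) * (34 * data)
    pos = data - 90
    data = data < 10
    pos = pos + 90
    return cap

10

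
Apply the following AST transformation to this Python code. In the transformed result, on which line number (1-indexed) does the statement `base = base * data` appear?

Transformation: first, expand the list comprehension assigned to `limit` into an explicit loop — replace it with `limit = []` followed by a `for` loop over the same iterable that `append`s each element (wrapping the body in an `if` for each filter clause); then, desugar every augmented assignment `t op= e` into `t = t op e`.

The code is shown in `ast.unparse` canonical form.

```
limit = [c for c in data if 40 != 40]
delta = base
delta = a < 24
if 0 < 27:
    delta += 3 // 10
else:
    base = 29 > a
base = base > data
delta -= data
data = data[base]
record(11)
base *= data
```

Transformed code:
limit = []
for c in data:
    if 40 != 40:
        limit.append(c)
delta = base
delta = a < 24
if 0 < 27:
    delta = delta + 3 // 10
else:
    base = 29 > a
base = base > data
delta = delta - data
data = data[base]
record(11)
base = base * data

15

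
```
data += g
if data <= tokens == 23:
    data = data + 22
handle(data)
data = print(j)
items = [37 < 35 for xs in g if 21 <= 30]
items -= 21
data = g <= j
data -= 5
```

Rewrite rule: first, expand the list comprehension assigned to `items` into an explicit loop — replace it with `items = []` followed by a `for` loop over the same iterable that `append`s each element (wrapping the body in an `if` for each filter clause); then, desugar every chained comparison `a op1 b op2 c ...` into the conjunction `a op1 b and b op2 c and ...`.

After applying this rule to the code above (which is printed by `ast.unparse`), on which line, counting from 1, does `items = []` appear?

6

Transformed code:
data += g
if data <= tokens and tokens == 23:
    data = data + 22
handle(data)
data = print(j)
items = []
for xs in g:
    if 21 <= 30:
        items.append(37 < 35)
items -= 21
data = g <= j
data -= 5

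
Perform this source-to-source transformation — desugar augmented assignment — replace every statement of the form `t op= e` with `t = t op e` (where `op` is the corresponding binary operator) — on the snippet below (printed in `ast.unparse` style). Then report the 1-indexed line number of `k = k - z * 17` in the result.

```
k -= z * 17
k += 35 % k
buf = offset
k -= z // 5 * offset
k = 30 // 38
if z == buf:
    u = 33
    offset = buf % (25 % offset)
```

1

Transformed code:
k = k - z * 17
k = k + 35 % k
buf = offset
k = k - z // 5 * offset
k = 30 // 38
if z == buf:
    u = 33
    offset = buf % (25 % offset)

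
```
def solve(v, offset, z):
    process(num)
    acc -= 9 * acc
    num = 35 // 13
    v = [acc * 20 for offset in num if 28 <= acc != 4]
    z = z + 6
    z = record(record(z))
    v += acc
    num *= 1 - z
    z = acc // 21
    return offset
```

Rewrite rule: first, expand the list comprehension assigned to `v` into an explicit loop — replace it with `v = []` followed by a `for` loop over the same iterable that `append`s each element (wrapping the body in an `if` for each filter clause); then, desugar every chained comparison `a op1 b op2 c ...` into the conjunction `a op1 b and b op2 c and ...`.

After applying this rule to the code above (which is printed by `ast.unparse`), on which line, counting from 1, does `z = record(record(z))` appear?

10

Transformed code:
def solve(v, offset, z):
    process(num)
    acc -= 9 * acc
    num = 35 // 13
    v = []
    for offset in num:
        if 28 <= acc and acc != 4:
            v.append(acc * 20)
    z = z + 6
    z = record(record(z))
    v += acc
    num *= 1 - z
    z = acc // 21
    return offset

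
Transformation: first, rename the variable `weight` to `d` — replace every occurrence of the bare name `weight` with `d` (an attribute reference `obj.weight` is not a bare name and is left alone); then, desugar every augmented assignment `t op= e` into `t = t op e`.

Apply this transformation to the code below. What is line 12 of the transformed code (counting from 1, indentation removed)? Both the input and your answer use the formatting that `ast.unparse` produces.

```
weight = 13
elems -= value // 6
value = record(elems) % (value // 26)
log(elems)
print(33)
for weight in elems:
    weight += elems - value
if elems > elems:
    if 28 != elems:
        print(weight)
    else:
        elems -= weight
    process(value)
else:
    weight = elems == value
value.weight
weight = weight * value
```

Transformed code:
d = 13
elems = elems - value // 6
value = record(elems) % (value // 26)
log(elems)
print(33)
for d in elems:
    d = d + (elems - value)
if elems > elems:
    if 28 != elems:
        print(d)
    else:
        elems = elems - d
    process(value)
else:
    d = elems == value
value.weight
d = d * value

elems = elems - d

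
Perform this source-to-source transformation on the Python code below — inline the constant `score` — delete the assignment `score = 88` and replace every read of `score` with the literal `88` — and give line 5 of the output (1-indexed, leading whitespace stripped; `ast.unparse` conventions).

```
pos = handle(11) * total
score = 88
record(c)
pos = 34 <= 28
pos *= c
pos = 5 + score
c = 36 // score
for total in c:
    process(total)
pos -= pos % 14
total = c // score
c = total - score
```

pos = 5 + 88

Transformed code:
pos = handle(11) * total
record(c)
pos = 34 <= 28
pos *= c
pos = 5 + 88
c = 36 // 88
for total in c:
    process(total)
pos -= pos % 14
total = c // 88
c = total - 88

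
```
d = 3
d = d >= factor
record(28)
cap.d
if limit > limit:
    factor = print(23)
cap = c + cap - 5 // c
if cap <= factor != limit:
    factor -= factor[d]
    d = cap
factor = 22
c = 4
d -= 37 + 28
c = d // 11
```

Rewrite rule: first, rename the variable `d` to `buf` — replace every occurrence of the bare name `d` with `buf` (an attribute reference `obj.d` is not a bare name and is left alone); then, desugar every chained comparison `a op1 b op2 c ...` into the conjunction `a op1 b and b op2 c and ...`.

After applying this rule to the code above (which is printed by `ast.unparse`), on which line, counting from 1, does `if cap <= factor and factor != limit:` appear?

Transformed code:
buf = 3
buf = buf >= factor
record(28)
cap.d
if limit > limit:
    factor = print(23)
cap = c + cap - 5 // c
if cap <= factor and factor != limit:
    factor -= factor[buf]
    buf = cap
factor = 22
c = 4
buf -= 37 + 28
c = buf // 11

8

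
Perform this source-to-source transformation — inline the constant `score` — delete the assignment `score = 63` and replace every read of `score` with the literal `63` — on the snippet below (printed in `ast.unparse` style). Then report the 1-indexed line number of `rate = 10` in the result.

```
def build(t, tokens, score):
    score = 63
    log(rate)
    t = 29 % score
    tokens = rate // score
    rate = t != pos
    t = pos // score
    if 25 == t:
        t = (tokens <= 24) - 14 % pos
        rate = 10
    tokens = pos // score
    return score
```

Transformed code:
def build(t, tokens, score):
    log(rate)
    t = 29 % 63
    tokens = rate // 63
    rate = t != pos
    t = pos // 63
    if 25 == t:
        t = (tokens <= 24) - 14 % pos
        rate = 10
    tokens = pos // 63
    return 63

9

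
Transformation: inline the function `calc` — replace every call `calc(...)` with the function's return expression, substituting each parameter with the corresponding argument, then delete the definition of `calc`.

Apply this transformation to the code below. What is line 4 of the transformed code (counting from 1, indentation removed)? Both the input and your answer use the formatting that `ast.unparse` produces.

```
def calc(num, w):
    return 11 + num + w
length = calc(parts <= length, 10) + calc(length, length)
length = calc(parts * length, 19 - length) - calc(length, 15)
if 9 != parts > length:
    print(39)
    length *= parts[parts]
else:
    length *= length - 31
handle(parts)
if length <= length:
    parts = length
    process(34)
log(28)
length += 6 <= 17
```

Transformed code:
length = 11 + (parts <= length) + 10 + (11 + length + length)
length = 11 + parts * length + (19 - length) - (11 + length + 15)
if 9 != parts > length:
    print(39)
    length *= parts[parts]
else:
    length *= length - 31
handle(parts)
if length <= length:
    parts = length
    process(34)
log(28)
length += 6 <= 17

print(39)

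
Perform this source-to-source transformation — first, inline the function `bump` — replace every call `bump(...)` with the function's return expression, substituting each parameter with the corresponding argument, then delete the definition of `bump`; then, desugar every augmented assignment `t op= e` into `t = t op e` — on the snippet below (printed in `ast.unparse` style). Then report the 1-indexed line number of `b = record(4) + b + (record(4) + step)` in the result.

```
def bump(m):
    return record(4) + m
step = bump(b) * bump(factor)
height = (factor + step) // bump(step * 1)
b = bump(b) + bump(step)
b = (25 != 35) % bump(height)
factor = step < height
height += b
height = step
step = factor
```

Transformed code:
step = (record(4) + b) * (record(4) + factor)
height = (factor + step) // (record(4) + step * 1)
b = record(4) + b + (record(4) + step)
b = (25 != 35) % (record(4) + height)
factor = step < height
height = height + b
height = step
step = factor

3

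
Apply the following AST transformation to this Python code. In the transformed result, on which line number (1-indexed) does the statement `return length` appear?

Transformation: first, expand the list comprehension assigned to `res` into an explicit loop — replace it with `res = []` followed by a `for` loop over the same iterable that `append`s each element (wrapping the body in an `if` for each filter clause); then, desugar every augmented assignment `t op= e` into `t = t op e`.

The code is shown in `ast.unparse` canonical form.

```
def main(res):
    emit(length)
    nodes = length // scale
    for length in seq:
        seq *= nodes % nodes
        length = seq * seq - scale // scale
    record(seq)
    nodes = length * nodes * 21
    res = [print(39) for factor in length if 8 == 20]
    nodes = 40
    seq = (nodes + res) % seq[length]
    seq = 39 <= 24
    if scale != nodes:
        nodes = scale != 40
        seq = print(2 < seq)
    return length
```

19

Transformed code:
def main(res):
    emit(length)
    nodes = length // scale
    for length in seq:
        seq = seq * (nodes % nodes)
        length = seq * seq - scale // scale
    record(seq)
    nodes = length * nodes * 21
    res = []
    for factor in length:
        if 8 == 20:
            res.append(print(39))
    nodes = 40
    seq = (nodes + res) % seq[length]
    seq = 39 <= 24
    if scale != nodes:
        nodes = scale != 40
        seq = print(2 < seq)
    return length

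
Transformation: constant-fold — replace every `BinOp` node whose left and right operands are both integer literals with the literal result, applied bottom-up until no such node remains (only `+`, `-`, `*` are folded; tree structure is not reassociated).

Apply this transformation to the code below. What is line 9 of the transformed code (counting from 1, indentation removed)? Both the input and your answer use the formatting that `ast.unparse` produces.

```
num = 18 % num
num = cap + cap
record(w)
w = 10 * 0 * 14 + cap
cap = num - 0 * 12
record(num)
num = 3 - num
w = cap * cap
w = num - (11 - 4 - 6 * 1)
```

w = num - 1

Transformed code:
num = 18 % num
num = cap + cap
record(w)
w = 0 + cap
cap = num - 0
record(num)
num = 3 - num
w = cap * cap
w = num - 1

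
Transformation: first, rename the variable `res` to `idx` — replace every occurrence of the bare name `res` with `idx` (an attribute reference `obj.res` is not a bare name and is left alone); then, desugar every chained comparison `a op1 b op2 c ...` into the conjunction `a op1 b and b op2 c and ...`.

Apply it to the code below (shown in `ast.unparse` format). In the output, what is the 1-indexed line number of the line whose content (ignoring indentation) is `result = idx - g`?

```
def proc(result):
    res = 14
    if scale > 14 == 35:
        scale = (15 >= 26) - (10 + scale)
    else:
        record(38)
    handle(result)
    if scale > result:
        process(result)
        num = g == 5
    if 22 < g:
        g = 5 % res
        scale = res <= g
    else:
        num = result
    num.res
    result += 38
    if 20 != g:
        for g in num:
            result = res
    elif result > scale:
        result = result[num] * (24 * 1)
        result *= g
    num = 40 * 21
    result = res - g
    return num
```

Transformed code:
def proc(result):
    idx = 14
    if scale > 14 and 14 == 35:
        scale = (15 >= 26) - (10 + scale)
    else:
        record(38)
    handle(result)
    if scale > result:
        process(result)
        num = g == 5
    if 22 < g:
        g = 5 % idx
        scale = idx <= g
    else:
        num = result
    num.res
    result += 38
    if 20 != g:
        for g in num:
            result = idx
    elif result > scale:
        result = result[num] * (24 * 1)
        result *= g
    num = 40 * 21
    result = idx - g
    return num

25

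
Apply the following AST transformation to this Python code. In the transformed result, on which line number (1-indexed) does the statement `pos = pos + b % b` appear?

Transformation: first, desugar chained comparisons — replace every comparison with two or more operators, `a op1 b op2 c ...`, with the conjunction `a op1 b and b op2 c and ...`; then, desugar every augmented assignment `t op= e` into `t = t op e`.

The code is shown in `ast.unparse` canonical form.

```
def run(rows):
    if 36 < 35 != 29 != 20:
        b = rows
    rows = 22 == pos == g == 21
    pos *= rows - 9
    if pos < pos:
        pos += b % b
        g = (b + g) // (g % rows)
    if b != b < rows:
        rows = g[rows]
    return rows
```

7

Transformed code:
def run(rows):
    if 36 < 35 and 35 != 29 and (29 != 20):
        b = rows
    rows = 22 == pos and pos == g and (g == 21)
    pos = pos * (rows - 9)
    if pos < pos:
        pos = pos + b % b
        g = (b + g) // (g % rows)
    if b != b and b < rows:
        rows = g[rows]
    return rows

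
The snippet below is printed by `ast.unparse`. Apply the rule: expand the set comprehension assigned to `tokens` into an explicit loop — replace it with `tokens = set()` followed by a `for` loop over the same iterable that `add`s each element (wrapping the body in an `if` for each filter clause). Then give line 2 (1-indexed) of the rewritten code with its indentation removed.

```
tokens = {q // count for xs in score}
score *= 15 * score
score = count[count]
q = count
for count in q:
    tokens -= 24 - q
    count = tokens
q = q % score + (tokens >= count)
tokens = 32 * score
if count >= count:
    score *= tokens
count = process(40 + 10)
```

for xs in score:

Transformed code:
tokens = set()
for xs in score:
    tokens.add(q // count)
score *= 15 * score
score = count[count]
q = count
for count in q:
    tokens -= 24 - q
    count = tokens
q = q % score + (tokens >= count)
tokens = 32 * score
if count >= count:
    score *= tokens
count = process(40 + 10)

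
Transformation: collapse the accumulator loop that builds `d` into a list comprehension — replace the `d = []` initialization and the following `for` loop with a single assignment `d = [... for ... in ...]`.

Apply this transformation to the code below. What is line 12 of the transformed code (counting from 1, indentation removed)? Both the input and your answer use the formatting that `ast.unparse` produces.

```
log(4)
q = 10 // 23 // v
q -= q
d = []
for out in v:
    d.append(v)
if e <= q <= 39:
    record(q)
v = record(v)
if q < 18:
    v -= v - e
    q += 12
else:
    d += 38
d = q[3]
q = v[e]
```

d += 38

Transformed code:
log(4)
q = 10 // 23 // v
q -= q
d = [v for out in v]
if e <= q <= 39:
    record(q)
v = record(v)
if q < 18:
    v -= v - e
    q += 12
else:
    d += 38
d = q[3]
q = v[e]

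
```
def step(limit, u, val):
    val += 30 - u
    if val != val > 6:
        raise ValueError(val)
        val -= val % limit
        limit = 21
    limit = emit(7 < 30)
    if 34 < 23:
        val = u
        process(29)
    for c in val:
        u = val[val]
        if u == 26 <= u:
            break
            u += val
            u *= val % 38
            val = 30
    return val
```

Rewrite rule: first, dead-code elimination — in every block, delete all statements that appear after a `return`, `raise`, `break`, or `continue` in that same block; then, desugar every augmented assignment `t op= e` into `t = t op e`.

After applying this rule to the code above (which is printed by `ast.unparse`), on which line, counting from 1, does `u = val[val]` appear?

Transformed code:
def step(limit, u, val):
    val = val + (30 - u)
    if val != val > 6:
        raise ValueError(val)
    limit = emit(7 < 30)
    if 34 < 23:
        val = u
        process(29)
    for c in val:
        u = val[val]
        if u == 26 <= u:
            break
    return val

10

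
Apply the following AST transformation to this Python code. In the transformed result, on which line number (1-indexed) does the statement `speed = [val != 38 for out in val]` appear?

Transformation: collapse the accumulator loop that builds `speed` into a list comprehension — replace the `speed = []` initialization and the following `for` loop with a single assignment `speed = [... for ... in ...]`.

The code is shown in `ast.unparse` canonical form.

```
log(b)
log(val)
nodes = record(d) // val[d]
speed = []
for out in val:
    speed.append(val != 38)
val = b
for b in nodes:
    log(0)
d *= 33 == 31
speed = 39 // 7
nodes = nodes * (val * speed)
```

4

Transformed code:
log(b)
log(val)
nodes = record(d) // val[d]
speed = [val != 38 for out in val]
val = b
for b in nodes:
    log(0)
d *= 33 == 31
speed = 39 // 7
nodes = nodes * (val * speed)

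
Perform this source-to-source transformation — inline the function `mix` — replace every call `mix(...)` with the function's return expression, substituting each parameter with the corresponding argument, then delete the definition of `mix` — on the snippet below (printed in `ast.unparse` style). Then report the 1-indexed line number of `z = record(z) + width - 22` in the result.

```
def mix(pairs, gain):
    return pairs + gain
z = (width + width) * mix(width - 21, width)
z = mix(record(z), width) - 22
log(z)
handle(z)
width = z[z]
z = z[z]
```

2

Transformed code:
z = (width + width) * (width - 21 + width)
z = record(z) + width - 22
log(z)
handle(z)
width = z[z]
z = z[z]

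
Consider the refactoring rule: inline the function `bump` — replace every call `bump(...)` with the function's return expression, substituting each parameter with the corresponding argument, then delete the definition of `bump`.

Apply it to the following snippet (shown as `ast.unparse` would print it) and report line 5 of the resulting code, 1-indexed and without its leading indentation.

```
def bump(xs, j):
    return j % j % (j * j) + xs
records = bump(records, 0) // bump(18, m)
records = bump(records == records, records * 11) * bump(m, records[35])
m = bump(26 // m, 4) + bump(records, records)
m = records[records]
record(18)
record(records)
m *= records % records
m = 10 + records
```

Transformed code:
records = (0 % 0 % (0 * 0) + records) // (m % m % (m * m) + 18)
records = (records * 11 % (records * 11) % (records * 11 * (records * 11)) + (records == records)) * (records[35] % records[35] % (records[35] * records[35]) + m)
m = 4 % 4 % (4 * 4) + 26 // m + (records % records % (records * records) + records)
m = records[records]
record(18)
record(records)
m *= records % records
m = 10 + records

record(18)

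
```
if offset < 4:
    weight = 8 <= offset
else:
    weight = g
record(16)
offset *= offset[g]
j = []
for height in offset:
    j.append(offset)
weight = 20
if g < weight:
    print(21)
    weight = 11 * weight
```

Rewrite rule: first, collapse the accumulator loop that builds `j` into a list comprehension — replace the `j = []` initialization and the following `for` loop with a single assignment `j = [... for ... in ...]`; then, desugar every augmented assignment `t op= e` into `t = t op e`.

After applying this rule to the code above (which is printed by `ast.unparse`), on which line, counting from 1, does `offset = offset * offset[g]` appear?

Transformed code:
if offset < 4:
    weight = 8 <= offset
else:
    weight = g
record(16)
offset = offset * offset[g]
j = [offset for height in offset]
weight = 20
if g < weight:
    print(21)
    weight = 11 * weight

6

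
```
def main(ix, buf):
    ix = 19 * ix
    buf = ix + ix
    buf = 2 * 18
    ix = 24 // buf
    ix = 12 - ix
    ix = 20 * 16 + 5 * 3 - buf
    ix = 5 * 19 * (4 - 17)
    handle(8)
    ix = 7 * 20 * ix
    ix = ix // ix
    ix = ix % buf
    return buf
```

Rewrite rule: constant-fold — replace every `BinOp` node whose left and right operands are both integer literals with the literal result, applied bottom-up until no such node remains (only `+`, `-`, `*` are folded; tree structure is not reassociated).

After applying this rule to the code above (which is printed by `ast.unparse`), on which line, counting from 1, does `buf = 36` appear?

4

Transformed code:
def main(ix, buf):
    ix = 19 * ix
    buf = ix + ix
    buf = 36
    ix = 24 // buf
    ix = 12 - ix
    ix = 335 - buf
    ix = -1235
    handle(8)
    ix = 140 * ix
    ix = ix // ix
    ix = ix % buf
    return buf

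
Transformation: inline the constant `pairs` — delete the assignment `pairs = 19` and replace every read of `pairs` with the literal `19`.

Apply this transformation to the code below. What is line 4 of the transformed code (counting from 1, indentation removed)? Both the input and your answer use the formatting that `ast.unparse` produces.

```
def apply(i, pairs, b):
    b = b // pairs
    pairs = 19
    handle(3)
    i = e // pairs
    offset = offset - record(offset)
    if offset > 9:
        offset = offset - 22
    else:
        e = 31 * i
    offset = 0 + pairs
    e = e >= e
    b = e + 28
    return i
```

i = e // 19

Transformed code:
def apply(i, pairs, b):
    b = b // 19
    handle(3)
    i = e // 19
    offset = offset - record(offset)
    if offset > 9:
        offset = offset - 22
    else:
        e = 31 * i
    offset = 0 + 19
    e = e >= e
    b = e + 28
    return i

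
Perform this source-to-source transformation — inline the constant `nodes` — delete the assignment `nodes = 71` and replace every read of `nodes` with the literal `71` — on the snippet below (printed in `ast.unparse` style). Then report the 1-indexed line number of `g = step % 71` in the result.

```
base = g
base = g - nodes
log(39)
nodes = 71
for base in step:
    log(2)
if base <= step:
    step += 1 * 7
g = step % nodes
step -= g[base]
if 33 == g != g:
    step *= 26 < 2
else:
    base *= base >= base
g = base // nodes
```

Transformed code:
base = g
base = g - 71
log(39)
for base in step:
    log(2)
if base <= step:
    step += 1 * 7
g = step % 71
step -= g[base]
if 33 == g != g:
    step *= 26 < 2
else:
    base *= base >= base
g = base // 71

8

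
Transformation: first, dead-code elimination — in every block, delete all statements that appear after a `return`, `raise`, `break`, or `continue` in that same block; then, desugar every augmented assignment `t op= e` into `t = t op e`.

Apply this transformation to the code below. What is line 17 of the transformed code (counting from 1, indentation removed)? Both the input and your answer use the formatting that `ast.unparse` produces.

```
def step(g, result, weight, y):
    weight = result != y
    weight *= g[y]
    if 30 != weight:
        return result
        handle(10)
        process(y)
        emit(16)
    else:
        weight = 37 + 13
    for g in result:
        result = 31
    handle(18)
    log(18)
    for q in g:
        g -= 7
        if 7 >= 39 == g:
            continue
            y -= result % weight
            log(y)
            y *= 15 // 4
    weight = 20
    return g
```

return g

Transformed code:
def step(g, result, weight, y):
    weight = result != y
    weight = weight * g[y]
    if 30 != weight:
        return result
    else:
        weight = 37 + 13
    for g in result:
        result = 31
    handle(18)
    log(18)
    for q in g:
        g = g - 7
        if 7 >= 39 == g:
            continue
    weight = 20
    return g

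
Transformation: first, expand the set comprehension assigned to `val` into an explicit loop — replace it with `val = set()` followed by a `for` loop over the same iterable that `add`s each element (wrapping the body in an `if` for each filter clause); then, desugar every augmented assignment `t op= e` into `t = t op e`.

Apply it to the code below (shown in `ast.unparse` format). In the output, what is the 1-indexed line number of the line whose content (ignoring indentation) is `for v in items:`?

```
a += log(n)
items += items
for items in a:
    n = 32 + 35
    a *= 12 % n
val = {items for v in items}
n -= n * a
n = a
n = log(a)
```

Transformed code:
a = a + log(n)
items = items + items
for items in a:
    n = 32 + 35
    a = a * (12 % n)
val = set()
for v in items:
    val.add(items)
n = n - n * a
n = a
n = log(a)

7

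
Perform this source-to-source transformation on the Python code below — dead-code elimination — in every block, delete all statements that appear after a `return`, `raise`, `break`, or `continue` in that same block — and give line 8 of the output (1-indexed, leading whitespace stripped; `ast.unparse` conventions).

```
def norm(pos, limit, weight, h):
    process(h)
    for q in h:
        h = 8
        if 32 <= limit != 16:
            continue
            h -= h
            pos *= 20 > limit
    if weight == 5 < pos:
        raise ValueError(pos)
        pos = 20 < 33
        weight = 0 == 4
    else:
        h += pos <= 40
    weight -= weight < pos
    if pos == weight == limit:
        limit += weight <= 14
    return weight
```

raise ValueError(pos)

Transformed code:
def norm(pos, limit, weight, h):
    process(h)
    for q in h:
        h = 8
        if 32 <= limit != 16:
            continue
    if weight == 5 < pos:
        raise ValueError(pos)
    else:
        h += pos <= 40
    weight -= weight < pos
    if pos == weight == limit:
        limit += weight <= 14
    return weight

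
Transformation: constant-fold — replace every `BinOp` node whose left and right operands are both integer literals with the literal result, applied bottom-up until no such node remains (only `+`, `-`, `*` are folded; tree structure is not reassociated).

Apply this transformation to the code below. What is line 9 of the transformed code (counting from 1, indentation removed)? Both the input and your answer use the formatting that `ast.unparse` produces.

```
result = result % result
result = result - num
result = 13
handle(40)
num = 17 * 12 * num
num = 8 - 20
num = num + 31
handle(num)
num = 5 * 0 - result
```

Transformed code:
result = result % result
result = result - num
result = 13
handle(40)
num = 204 * num
num = -12
num = num + 31
handle(num)
num = 0 - result

num = 0 - result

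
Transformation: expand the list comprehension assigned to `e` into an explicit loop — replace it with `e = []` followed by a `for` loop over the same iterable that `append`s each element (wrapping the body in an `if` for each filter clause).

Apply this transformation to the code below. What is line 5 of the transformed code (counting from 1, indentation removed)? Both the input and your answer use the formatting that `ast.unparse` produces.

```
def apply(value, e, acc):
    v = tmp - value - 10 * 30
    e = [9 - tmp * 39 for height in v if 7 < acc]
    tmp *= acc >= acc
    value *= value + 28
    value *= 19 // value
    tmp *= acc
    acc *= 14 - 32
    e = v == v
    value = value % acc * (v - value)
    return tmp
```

if 7 < acc:

Transformed code:
def apply(value, e, acc):
    v = tmp - value - 10 * 30
    e = []
    for height in v:
        if 7 < acc:
            e.append(9 - tmp * 39)
    tmp *= acc >= acc
    value *= value + 28
    value *= 19 // value
    tmp *= acc
    acc *= 14 - 32
    e = v == v
    value = value % acc * (v - value)
    return tmp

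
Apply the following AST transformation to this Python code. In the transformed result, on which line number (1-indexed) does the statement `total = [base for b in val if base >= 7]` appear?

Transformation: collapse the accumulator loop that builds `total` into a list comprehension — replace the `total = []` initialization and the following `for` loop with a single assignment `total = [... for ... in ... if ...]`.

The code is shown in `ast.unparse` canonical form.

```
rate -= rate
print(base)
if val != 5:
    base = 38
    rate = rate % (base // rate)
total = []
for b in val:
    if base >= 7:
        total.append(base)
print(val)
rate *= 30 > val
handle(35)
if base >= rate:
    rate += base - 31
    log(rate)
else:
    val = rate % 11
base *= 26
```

Transformed code:
rate -= rate
print(base)
if val != 5:
    base = 38
    rate = rate % (base // rate)
total = [base for b in val if base >= 7]
print(val)
rate *= 30 > val
handle(35)
if base >= rate:
    rate += base - 31
    log(rate)
else:
    val = rate % 11
base *= 26

6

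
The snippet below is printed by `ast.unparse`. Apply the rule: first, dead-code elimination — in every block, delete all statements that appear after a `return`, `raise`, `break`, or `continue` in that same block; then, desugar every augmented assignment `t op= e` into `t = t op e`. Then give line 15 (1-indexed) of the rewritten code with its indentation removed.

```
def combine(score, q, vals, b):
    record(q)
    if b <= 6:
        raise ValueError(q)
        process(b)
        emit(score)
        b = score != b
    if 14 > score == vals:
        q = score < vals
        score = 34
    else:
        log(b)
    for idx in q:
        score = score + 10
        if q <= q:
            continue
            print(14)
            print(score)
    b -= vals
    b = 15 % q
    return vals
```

Transformed code:
def combine(score, q, vals, b):
    record(q)
    if b <= 6:
        raise ValueError(q)
    if 14 > score == vals:
        q = score < vals
        score = 34
    else:
        log(b)
    for idx in q:
        score = score + 10
        if q <= q:
            continue
    b = b - vals
    b = 15 % q
    return vals

b = 15 % q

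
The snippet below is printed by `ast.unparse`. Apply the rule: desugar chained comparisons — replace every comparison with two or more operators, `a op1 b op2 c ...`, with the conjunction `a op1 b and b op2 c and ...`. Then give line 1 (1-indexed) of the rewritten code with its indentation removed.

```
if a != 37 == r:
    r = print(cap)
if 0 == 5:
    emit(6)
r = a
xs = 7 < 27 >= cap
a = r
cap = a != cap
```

Transformed code:
if a != 37 and 37 == r:
    r = print(cap)
if 0 == 5:
    emit(6)
r = a
xs = 7 < 27 and 27 >= cap
a = r
cap = a != cap

if a != 37 and 37 == r:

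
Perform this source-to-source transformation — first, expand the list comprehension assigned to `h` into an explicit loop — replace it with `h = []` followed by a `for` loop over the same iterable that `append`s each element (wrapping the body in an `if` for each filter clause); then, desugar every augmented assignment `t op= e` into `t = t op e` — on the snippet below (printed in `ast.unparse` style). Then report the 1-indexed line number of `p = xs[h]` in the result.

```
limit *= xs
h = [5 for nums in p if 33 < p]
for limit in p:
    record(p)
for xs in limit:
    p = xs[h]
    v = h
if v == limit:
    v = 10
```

Transformed code:
limit = limit * xs
h = []
for nums in p:
    if 33 < p:
        h.append(5)
for limit in p:
    record(p)
for xs in limit:
    p = xs[h]
    v = h
if v == limit:
    v = 10

9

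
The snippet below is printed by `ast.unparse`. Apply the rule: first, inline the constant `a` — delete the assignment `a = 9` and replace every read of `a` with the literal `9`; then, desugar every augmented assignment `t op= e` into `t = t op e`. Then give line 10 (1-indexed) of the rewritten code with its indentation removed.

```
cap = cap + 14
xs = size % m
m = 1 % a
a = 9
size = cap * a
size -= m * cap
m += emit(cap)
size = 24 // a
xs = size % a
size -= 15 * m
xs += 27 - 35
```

xs = xs + (27 - 35)

Transformed code:
cap = cap + 14
xs = size % m
m = 1 % 9
size = cap * 9
size = size - m * cap
m = m + emit(cap)
size = 24 // 9
xs = size % 9
size = size - 15 * m
xs = xs + (27 - 35)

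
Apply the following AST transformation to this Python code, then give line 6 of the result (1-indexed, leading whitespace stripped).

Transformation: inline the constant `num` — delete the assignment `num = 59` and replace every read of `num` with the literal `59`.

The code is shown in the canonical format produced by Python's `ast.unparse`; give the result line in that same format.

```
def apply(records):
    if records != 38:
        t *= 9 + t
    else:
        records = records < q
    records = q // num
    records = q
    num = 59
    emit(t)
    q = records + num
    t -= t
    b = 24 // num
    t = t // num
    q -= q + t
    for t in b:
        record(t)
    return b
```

records = q // 59

Transformed code:
def apply(records):
    if records != 38:
        t *= 9 + t
    else:
        records = records < q
    records = q // 59
    records = q
    emit(t)
    q = records + 59
    t -= t
    b = 24 // 59
    t = t // 59
    q -= q + t
    for t in b:
        record(t)
    return b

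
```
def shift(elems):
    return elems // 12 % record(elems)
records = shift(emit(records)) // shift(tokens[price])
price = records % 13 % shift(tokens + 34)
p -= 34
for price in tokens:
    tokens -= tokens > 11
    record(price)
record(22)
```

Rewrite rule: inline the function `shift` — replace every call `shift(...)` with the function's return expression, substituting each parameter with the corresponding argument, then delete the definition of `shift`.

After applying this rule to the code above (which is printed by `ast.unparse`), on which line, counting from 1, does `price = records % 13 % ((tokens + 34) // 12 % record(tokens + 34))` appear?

2

Transformed code:
records = emit(records) // 12 % record(emit(records)) // (tokens[price] // 12 % record(tokens[price]))
price = records % 13 % ((tokens + 34) // 12 % record(tokens + 34))
p -= 34
for price in tokens:
    tokens -= tokens > 11
    record(price)
record(22)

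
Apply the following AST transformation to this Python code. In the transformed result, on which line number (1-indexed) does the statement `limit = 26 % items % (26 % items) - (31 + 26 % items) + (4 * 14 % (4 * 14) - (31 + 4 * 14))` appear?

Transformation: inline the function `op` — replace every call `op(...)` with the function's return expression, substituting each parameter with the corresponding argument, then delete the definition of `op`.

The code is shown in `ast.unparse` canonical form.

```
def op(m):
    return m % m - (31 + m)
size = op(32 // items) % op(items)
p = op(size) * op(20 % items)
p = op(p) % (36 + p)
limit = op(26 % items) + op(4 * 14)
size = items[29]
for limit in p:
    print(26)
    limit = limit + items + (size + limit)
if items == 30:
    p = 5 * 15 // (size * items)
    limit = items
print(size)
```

4

Transformed code:
size = (32 // items % (32 // items) - (31 + 32 // items)) % (items % items - (31 + items))
p = (size % size - (31 + size)) * (20 % items % (20 % items) - (31 + 20 % items))
p = (p % p - (31 + p)) % (36 + p)
limit = 26 % items % (26 % items) - (31 + 26 % items) + (4 * 14 % (4 * 14) - (31 + 4 * 14))
size = items[29]
for limit in p:
    print(26)
    limit = limit + items + (size + limit)
if items == 30:
    p = 5 * 15 // (size * items)
    limit = items
print(size)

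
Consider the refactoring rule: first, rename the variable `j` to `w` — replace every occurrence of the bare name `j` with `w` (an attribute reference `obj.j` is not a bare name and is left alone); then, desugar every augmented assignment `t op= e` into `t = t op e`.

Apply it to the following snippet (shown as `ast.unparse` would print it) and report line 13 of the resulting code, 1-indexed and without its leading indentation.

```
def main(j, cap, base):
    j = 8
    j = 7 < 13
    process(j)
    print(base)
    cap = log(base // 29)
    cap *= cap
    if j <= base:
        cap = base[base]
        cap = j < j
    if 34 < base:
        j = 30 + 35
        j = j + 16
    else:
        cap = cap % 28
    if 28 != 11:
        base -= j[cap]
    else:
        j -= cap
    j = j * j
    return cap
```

Transformed code:
def main(w, cap, base):
    w = 8
    w = 7 < 13
    process(w)
    print(base)
    cap = log(base // 29)
    cap = cap * cap
    if w <= base:
        cap = base[base]
        cap = w < w
    if 34 < base:
        w = 30 + 35
        w = w + 16
    else:
        cap = cap % 28
    if 28 != 11:
        base = base - w[cap]
    else:
        w = w - cap
    w = w * w
    return cap

w = w + 16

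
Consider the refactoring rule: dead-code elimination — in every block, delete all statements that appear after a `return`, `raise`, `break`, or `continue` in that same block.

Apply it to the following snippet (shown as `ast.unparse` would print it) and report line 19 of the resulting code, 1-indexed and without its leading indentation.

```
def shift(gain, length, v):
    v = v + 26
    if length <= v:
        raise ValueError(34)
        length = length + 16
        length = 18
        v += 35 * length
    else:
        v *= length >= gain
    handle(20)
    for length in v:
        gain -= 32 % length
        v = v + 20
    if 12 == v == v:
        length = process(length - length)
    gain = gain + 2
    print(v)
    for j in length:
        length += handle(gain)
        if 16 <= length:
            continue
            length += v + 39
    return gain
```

return gain

Transformed code:
def shift(gain, length, v):
    v = v + 26
    if length <= v:
        raise ValueError(34)
    else:
        v *= length >= gain
    handle(20)
    for length in v:
        gain -= 32 % length
        v = v + 20
    if 12 == v == v:
        length = process(length - length)
    gain = gain + 2
    print(v)
    for j in length:
        length += handle(gain)
        if 16 <= length:
            continue
    return gain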